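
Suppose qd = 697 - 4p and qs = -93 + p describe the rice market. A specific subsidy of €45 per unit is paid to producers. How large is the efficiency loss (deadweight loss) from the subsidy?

Pre-subsidy: 697 - 4p = -93 + p gives p* = 158, q* = 65.
With the subsidy, sellers receive ps = pb + 45 for each unit, where pb is the price buyers pay.
Supply in terms of pb becomes qs = -93 + 1(pb + 45) = -48 + pb. Setting this equal to demand: 697 - 4pb = -48 + pb, so pb = 149.
Sellers receive ps = 149 + 45 = 194; q' = 697 − 4·149 = 101.
The subsidy expands output by 101 − 65 = 36 past the efficient level; on those units the gap between marginal cost and willingness to pay runs from 0 up to 45.
DWL = ½ × 45 × 36 = 810.

Deadweight loss = €810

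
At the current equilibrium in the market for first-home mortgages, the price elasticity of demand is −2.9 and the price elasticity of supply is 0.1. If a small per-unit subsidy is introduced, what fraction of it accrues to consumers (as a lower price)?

Consumer share = 1/30

For a small subsidy around the equilibrium, the benefit split depends on the relative slopes, which at a point are proportional to the elasticities.
Buyer share = εs/(εs + |εd|) = 0.1/(0.1 + 2.9) = 1/30; seller share = |εd|/(εs + |εd|) = 29/30.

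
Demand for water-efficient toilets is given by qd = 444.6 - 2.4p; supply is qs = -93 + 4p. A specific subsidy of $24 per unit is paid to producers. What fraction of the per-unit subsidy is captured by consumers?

Pre-subsidy: 444.6 - 2.4p = -93 + 4p gives p* = 84, q* = 243.
With the subsidy, sellers receive ps = pb + 24 for each unit, where pb is the price buyers pay.
Supply in terms of pb becomes qs = -93 + 4(pb + 24) = 3 + 4pb. Setting this equal to demand: 444.6 - 2.4pb = 3 + 4pb, so pb = 69.
Sellers receive ps = 69 + 24 = 93; q' = 444.6 − 2.4·69 = 279.
Buyers' price falls by p* − pb = 84 − 69 = 15; sellers' price rises by ps − p* = 93 − 84 = 9.
So consumers capture 15/24 = 0.625 of each unit of subsidy.

Consumer share = 0.625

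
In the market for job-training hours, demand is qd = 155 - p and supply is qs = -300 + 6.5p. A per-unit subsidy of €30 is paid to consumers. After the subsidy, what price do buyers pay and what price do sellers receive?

Pre-subsidy: 155 - p = -300 + 6.5p gives p* = 182/3, q* = 283/3.
With the rebate, buyers effectively pay pb = ps − 30, where ps is the price sellers receive.
Demand in terms of ps becomes qd = 155 − 1(ps − 30) = 185 - ps. Setting this equal to supply: 185 - ps = -300 + 6.5ps, so ps = 194/3.
Buyers pay pb = 194/3 − 30 = 104/3; q' = -300 + 6.5·(194/3) = 361/3.

Buyers pay 104/3; sellers receive 194/3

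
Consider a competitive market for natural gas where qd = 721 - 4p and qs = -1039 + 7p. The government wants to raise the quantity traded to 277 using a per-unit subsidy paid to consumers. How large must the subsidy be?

At q = 277, invert demand for the buyer price: pb = (721 − 277)/4 = 111; invert supply for the seller price: ps = (277 − (-1039))/7 = 188.
The subsidy must fill the gap: s = ps − pb = 188 − 111 = 77.

Required subsidy s = 77 per unit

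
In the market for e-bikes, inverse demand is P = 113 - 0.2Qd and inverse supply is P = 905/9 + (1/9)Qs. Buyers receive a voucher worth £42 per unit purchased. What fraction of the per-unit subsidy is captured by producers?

Pre-subsidy: 113 - 0.2Q = 905/9 + (1/9)Q gives Q* = 40 and P* = 105.
With the rebate, buyers effectively pay Pb = Ps − 42, where Ps is the price sellers receive.
On the curves, Pb = 113 - 0.2Q and Ps = 905/9 + (1/9)Q; the wedge Ps − Pb = 42 gives 905/9 + (1/9)Q − (113 - 0.2Q) = 42, so Q' = 175.
Then Pb = 113 − 0.2·175 = 78 and Ps = 905/9 + (1/9)·175 = 120.
Buyers' price falls by P* − Pb = 105 − 78 = 27; sellers' price rises by Ps − P* = 120 − 105 = 15.
So producers capture 15/42 = 5/14 of each unit of subsidy.

Producer share = 5/14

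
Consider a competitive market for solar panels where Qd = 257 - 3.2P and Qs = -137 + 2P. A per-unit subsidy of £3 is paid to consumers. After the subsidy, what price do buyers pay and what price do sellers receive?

Pre-subsidy: 257 - 3.2P = -137 + 2P gives P* = 985/13, Q* = 189/13.
With the rebate, buyers effectively pay Pb = Ps − 3, where Ps is the price sellers receive.
Demand in terms of Ps becomes Qd = 257 − 3.2(Ps − 3) = 266.6 - 3.2Ps. Setting this equal to supply: 266.6 - 3.2Ps = -137 + 2Ps, so Ps = 1009/13.
Buyers pay Pb = 1009/13 − 3 = 970/13; Q' = -137 + 2·(1009/13) = 237/13.

Buyers pay 970/13; sellers receive 1009/13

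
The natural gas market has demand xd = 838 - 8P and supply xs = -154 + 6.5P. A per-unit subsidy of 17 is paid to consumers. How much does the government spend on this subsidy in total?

Government cost = 173366/29

Pre-subsidy: 838 - 8P = -154 + 6.5P gives P* = 1984/29, x* = 8430/29.
With the rebate, buyers effectively pay Pb = Ps − 17, where Ps is the price sellers receive.
Demand in terms of Ps becomes xd = 838 − 8(Ps − 17) = 974 - 8Ps. Setting this equal to supply: 974 - 8Ps = -154 + 6.5Ps, so Ps = 2256/29.
Buyers pay Pb = 2256/29 − 17 = 1763/29; x' = -154 + 6.5·(2256/29) = 10198/29.
Government outlay = subsidy × quantity = 17 × 10198/29 = 173366/29.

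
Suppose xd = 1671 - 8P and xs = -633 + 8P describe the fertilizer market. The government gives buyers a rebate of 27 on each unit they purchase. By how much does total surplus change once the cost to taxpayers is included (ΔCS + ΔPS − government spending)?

Net change in total surplus = -1458

Pre-subsidy: 1671 - 8P = -633 + 8P gives P* = 144, x* = 519.
With the rebate, buyers effectively pay Pb = Ps − 27, where Ps is the price sellers receive.
Demand in terms of Ps becomes xd = 1671 − 8(Ps − 27) = 1887 - 8Ps. Setting this equal to supply: 1887 - 8Ps = -633 + 8Ps, so Ps = 157.5.
Buyers pay Pb = 157.5 − 27 = 130.5; x' = -633 + 8·157.5 = 627.
ΔCS = ½(519 + 627)(144 − 130.5) = 7735.5; ΔPS = ½(519 + 627)(157.5 − 144) = 7735.5.
Government spending = 27 × 627 = 16929.
Net change = 7735.5 + 7735.5 − 16929 = -1458. The loss equals the DWL triangle ½·27·108.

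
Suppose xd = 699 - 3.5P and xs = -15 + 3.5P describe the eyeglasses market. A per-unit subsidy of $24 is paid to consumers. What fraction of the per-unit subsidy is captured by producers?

Pre-subsidy: 699 - 3.5P = -15 + 3.5P gives P* = 102, x* = 342.
With the rebate, buyers effectively pay Pb = Ps − 24, where Ps is the price sellers receive.
Demand in terms of Ps becomes xd = 699 − 3.5(Ps − 24) = 783 - 3.5Ps. Setting this equal to supply: 783 - 3.5Ps = -15 + 3.5Ps, so Ps = 114.
Buyers pay Pb = 114 − 24 = 90; x' = -15 + 3.5·114 = 384.
Buyers' price falls by P* − Pb = 102 − 90 = 12; sellers' price rises by Ps − P* = 114 − 102 = 12.
So producers capture 12/24 = 0.5 of each unit of subsidy.

Producer share = 0.5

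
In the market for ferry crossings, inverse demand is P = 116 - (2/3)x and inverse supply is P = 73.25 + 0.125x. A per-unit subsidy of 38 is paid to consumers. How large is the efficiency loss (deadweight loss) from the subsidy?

Pre-subsidy: 116 - (2/3)x = 73.25 + 0.125x gives x* = 54 and P* = 80.
With the rebate, buyers effectively pay Pb = Ps − 38, where Ps is the price sellers receive.
On the curves, Pb = 116 - (2/3)x and Ps = 73.25 + 0.125x; the wedge Ps − Pb = 38 gives 73.25 + 0.125x − (116 - (2/3)x) = 38, so x' = 102.
Then Pb = 116 − (2/3)·102 = 48 and Ps = 73.25 + 0.125·102 = 86.
The subsidy expands output by 102 − 54 = 48 past the efficient level; on those units the gap between marginal cost and willingness to pay runs from 0 up to 38.
DWL = ½ × 38 × 48 = 912.

Deadweight loss = 912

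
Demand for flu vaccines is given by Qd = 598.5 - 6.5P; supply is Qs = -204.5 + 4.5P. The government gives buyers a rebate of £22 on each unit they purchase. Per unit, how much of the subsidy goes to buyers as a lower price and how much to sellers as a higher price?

Buyers gain £9 per unit; sellers gain £13 per unit

Pre-subsidy: 598.5 - 6.5P = -204.5 + 4.5P gives P* = 73, Q* = 124.
With the rebate, buyers effectively pay Pb = Ps − 22, where Ps is the price sellers receive.
Demand in terms of Ps becomes Qd = 598.5 − 6.5(Ps − 22) = 741.5 - 6.5Ps. Setting this equal to supply: 741.5 - 6.5Ps = -204.5 + 4.5Ps, so Ps = 86.
Buyers pay Pb = 86 − 22 = 64; Q' = -204.5 + 4.5·86 = 182.5.
Buyers' price falls by P* − Pb = 73 − 64 = 9; sellers' price rises by Ps − P* = 86 − 73 = 13.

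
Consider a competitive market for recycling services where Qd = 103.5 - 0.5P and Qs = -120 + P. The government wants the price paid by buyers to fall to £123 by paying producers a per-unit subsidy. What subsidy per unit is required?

Required subsidy s = £39 per unit

At a buyer price of 123, quantity demanded is 103.5 − 0.5·123 = 42.
Sellers supply 42 only when they receive Ps with -120 + 1·Ps = 42, i.e. Ps = 162.
s = Ps − Pb = 162 − 123 = 39.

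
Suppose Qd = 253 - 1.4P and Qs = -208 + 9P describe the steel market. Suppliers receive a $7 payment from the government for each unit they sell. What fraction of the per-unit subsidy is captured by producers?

Pre-subsidy: 253 - 1.4P = -208 + 9P gives P* = 2305/52, Q* = 9929/52.
With the subsidy, sellers receive Ps = Pb + 7 for each unit, where Pb is the price buyers pay.
Supply in terms of Pb becomes Qs = -208 + 9(Pb + 7) = -145 + 9Pb. Setting this equal to demand: 253 - 1.4Pb = -145 + 9Pb, so Pb = 995/26.
Sellers receive Ps = 995/26 + 7 = 1177/26; Q' = 253 − 1.4·(995/26) = 5185/26.
Buyers' price falls by P* − Pb = 2305/52 − 995/26 = 315/52; sellers' price rises by Ps − P* = 1177/26 − 2305/52 = 49/52.
So producers capture (49/52)/7 = 7/52 of each unit of subsidy.

Producer share = 7/52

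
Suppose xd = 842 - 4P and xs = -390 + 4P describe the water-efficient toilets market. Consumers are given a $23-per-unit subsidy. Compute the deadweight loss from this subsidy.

Deadweight loss = $529

Pre-subsidy: 842 - 4P = -390 + 4P gives P* = 154, x* = 226.
With the rebate, buyers effectively pay Pb = Ps − 23, where Ps is the price sellers receive.
Demand in terms of Ps becomes xd = 842 − 4(Ps − 23) = 934 - 4Ps. Setting this equal to supply: 934 - 4Ps = -390 + 4Ps, so Ps = 165.5.
Buyers pay Pb = 165.5 − 23 = 142.5; x' = -390 + 4·165.5 = 272.
The subsidy expands output by 272 − 226 = 46 past the efficient level; on those units the gap between marginal cost and willingness to pay runs from 0 up to 23.
DWL = ½ × 23 × 46 = 529.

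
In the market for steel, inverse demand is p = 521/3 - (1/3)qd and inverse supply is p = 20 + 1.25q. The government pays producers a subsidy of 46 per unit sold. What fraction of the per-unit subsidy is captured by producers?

Pre-subsidy: 521/3 - (1/3)q = 20 + 1.25q gives q* = 1844/19 and p* = 2685/19.
With the subsidy, sellers receive ps = pb + 46 for each unit, where pb is the price buyers pay.
On the curves, pb = 521/3 - (1/3)q and ps = 20 + 1.25q; the wedge ps − pb = 46 gives 20 + 1.25q − (521/3 - (1/3)q) = 46, so q' = 2396/19.
Then pb = 521/3 − (1/3)·(2396/19) = 2501/19 and ps = 20 + 1.25·(2396/19) = 3375/19.
Buyers' price falls by p* − pb = 2685/19 − 2501/19 = 184/19; sellers' price rises by ps − p* = 3375/19 − 2685/19 = 690/19.
So producers capture (690/19)/46 = 15/19 of each unit of subsidy.

Producer share = 15/19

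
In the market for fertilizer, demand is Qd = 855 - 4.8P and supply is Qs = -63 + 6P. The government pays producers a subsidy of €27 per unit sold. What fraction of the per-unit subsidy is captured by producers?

Producer share = 4/9

Pre-subsidy: 855 - 4.8P = -63 + 6P gives P* = 85, Q* = 447.
With the subsidy, sellers receive Ps = Pb + 27 for each unit, where Pb is the price buyers pay.
Supply in terms of Pb becomes Qs = -63 + 6(Pb + 27) = 99 + 6Pb. Setting this equal to demand: 855 - 4.8Pb = 99 + 6Pb, so Pb = 70.
Sellers receive Ps = 70 + 27 = 97; Q' = 855 − 4.8·70 = 519.
Buyers' price falls by P* − Pb = 85 − 70 = 15; sellers' price rises by Ps − P* = 97 − 85 = 12.
So producers capture 12/27 = 4/9 of each unit of subsidy.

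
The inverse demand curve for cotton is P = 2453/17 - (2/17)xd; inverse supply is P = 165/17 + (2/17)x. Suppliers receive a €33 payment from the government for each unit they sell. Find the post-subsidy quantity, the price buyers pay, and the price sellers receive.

x' = 712.25; buyers pay €60.5; sellers receive €93.5

Pre-subsidy: 2453/17 - (2/17)x = 165/17 + (2/17)x gives x* = 572 and P* = 77.
With the subsidy, sellers receive Ps = Pb + 33 for each unit, where Pb is the price buyers pay.
On the curves, Pb = 2453/17 - (2/17)x and Ps = 165/17 + (2/17)x; the wedge Ps − Pb = 33 gives 165/17 + (2/17)x − (2453/17 - (2/17)x) = 33, so x' = 712.25.
Then Pb = 2453/17 − (2/17)·712.25 = 60.5 and Ps = 165/17 + (2/17)·712.25 = 93.5.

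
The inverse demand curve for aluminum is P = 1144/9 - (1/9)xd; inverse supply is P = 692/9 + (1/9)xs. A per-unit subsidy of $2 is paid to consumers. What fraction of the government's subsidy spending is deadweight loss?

DWL / government spending = 9/470

Pre-subsidy: 1144/9 - (1/9)x = 692/9 + (1/9)x gives x* = 226 and P* = 102.
With the rebate, buyers effectively pay Pb = Ps − 2, where Ps is the price sellers receive.
On the curves, Pb = 1144/9 - (1/9)x and Ps = 692/9 + (1/9)x; the wedge Ps − Pb = 2 gives 692/9 + (1/9)x − (1144/9 - (1/9)x) = 2, so x' = 235.
Then Pb = 1144/9 − (1/9)·235 = 101 and Ps = 692/9 + (1/9)·235 = 103.
ΔCS = ½(226 + 235)(102 − 101) = 230.5; ΔPS = ½(226 + 235)(103 − 102) = 230.5.
Government spending = 2 × 235 = 470.
DWL = ½ × 2 × (235 − 226) = 9; fraction = 9 / 470 = 9/470.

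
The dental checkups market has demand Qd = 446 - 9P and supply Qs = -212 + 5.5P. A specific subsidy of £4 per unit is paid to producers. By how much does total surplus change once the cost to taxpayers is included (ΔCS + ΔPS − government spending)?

Pre-subsidy: 446 - 9P = -212 + 5.5P gives P* = 1316/29, Q* = 1090/29.
With the subsidy, sellers receive Ps = Pb + 4 for each unit, where Pb is the price buyers pay.
Supply in terms of Pb becomes Qs = -212 + 5.5(Pb + 4) = -190 + 5.5Pb. Setting this equal to demand: 446 - 9Pb = -190 + 5.5Pb, so Pb = 1272/29.
Sellers receive Ps = 1272/29 + 4 = 1388/29; Q' = 446 − 9·(1272/29) = 1486/29.
ΔCS = ½(1090/29 + 1486/29)(1316/29 − 1272/29) = 56672/841; ΔPS = ½(1090/29 + 1486/29)(1388/29 − 1316/29) = 92736/841.
Government spending = 4 × 1486/29 = 5944/29.
Net change = 56672/841 + 92736/841 − 5944/29 = -792/29. The loss equals the DWL triangle ½·4·396/29.

Net change in total surplus = -792/29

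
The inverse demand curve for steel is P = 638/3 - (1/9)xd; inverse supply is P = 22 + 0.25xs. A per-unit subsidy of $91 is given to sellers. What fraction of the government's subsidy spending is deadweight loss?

Pre-subsidy: 638/3 - (1/9)x = 22 + 0.25x gives x* = 528 and P* = 154.
With the subsidy, sellers receive Ps = Pb + 91 for each unit, where Pb is the price buyers pay.
On the curves, Pb = 638/3 - (1/9)x and Ps = 22 + 0.25x; the wedge Ps − Pb = 91 gives 22 + 0.25x − (638/3 - (1/9)x) = 91, so x' = 780.
Then Pb = 638/3 − (1/9)·780 = 126 and Ps = 22 + 0.25·780 = 217.
ΔCS = ½(528 + 780)(154 − 126) = 18312; ΔPS = ½(528 + 780)(217 − 154) = 41202.
Government spending = 91 × 780 = 70980.
DWL = ½ × 91 × (780 − 528) = 11466; fraction = 11466 / 70980 = 21/130.

DWL / government spending = 21/130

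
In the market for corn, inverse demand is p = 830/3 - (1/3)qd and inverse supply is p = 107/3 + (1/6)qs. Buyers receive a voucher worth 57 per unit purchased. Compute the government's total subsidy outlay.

Pre-subsidy: 830/3 - (1/3)q = 107/3 + (1/6)q gives q* = 482 and p* = 116.
With the rebate, buyers effectively pay pb = ps − 57, where ps is the price sellers receive.
On the curves, pb = 830/3 - (1/3)q and ps = 107/3 + (1/6)q; the wedge ps − pb = 57 gives 107/3 + (1/6)q − (830/3 - (1/3)q) = 57, so q' = 596.
Then pb = 830/3 − (1/3)·596 = 78 and ps = 107/3 + (1/6)·596 = 135.
Government outlay = subsidy × quantity = 57 × 596 = 33972.

Government cost = 33972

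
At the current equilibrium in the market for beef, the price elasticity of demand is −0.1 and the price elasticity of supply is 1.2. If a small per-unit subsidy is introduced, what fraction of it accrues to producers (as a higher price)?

For a small subsidy around the equilibrium, the benefit split depends on the relative slopes, which at a point are proportional to the elasticities.
Buyer share = εs/(εs + |εd|) = 1.2/(1.2 + 0.1) = 12/13; seller share = |εd|/(εs + |εd|) = 1/13.
So producers capture 1/13 of the subsidy.

Producer share = 1/13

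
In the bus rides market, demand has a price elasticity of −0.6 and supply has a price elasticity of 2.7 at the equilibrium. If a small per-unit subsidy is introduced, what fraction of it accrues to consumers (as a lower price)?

Consumer share = 9/11

For a small subsidy around the equilibrium, the benefit split depends on the relative slopes, which at a point are proportional to the elasticities.
Buyer share = εs/(εs + |εd|) = 2.7/(2.7 + 0.6) = 9/11; seller share = |εd|/(εs + |εd|) = 2/11.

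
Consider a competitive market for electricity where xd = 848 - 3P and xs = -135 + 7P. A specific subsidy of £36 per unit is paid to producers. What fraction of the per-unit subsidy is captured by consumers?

Pre-subsidy: 848 - 3P = -135 + 7P gives P* = 98.3, x* = 553.1.
With the subsidy, sellers receive Ps = Pb + 36 for each unit, where Pb is the price buyers pay.
Supply in terms of Pb becomes xs = -135 + 7(Pb + 36) = 117 + 7Pb. Setting this equal to demand: 848 - 3Pb = 117 + 7Pb, so Pb = 73.1.
Sellers receive Ps = 73.1 + 36 = 109.1; x' = 848 − 3·73.1 = 628.7.
Buyers' price falls by P* − Pb = 98.3 − 73.1 = 25.2; sellers' price rises by Ps − P* = 109.1 − 98.3 = 10.8.
So consumers capture 25.2/36 = 0.7 of each unit of subsidy.

Consumer share = 0.7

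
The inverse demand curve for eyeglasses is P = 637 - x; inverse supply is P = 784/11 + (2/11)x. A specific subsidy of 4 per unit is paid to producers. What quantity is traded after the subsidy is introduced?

x' = 6267/13

Pre-subsidy: 637 - x = 784/11 + (2/11)x gives x* = 6223/13 and P* = 2058/13.
With the subsidy, sellers receive Ps = Pb + 4 for each unit, where Pb is the price buyers pay.
On the curves, Pb = 637 - x and Ps = 784/11 + (2/11)x; the wedge Ps − Pb = 4 gives 784/11 + (2/11)x − (637 - x) = 4, so x' = 6267/13.
Then Pb = 637 − 1·(6267/13) = 2014/13 and Ps = 784/11 + (2/11)·(6267/13) = 2066/13.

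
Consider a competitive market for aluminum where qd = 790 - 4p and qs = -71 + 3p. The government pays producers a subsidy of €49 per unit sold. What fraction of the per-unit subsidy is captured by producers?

Producer share = 4/7

Pre-subsidy: 790 - 4p = -71 + 3p gives p* = 123, q* = 298.
With the subsidy, sellers receive ps = pb + 49 for each unit, where pb is the price buyers pay.
Supply in terms of pb becomes qs = -71 + 3(pb + 49) = 76 + 3pb. Setting this equal to demand: 790 - 4pb = 76 + 3pb, so pb = 102.
Sellers receive ps = 102 + 49 = 151; q' = 790 − 4·102 = 382.
Buyers' price falls by p* − pb = 123 − 102 = 21; sellers' price rises by ps − p* = 151 − 123 = 28.
So producers capture 28/49 = 4/7 of each unit of subsidy.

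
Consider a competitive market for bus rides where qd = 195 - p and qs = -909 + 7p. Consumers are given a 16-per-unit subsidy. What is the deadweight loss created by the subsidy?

Deadweight loss = 112

Pre-subsidy: 195 - p = -909 + 7p gives p* = 138, q* = 57.
With the rebate, buyers effectively pay pb = ps − 16, where ps is the price sellers receive.
Demand in terms of ps becomes qd = 195 − 1(ps − 16) = 211 - ps. Setting this equal to supply: 211 - ps = -909 + 7ps, so ps = 140.
Buyers pay pb = 140 − 16 = 124; q' = -909 + 7·140 = 71.
The subsidy expands output by 71 − 57 = 14 past the efficient level; on those units the gap between marginal cost and willingness to pay runs from 0 up to 16.
DWL = ½ × 16 × 14 = 112.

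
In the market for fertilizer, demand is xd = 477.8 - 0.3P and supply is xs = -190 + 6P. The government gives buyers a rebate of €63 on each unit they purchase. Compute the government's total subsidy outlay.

Government cost = €29232

Pre-subsidy: 477.8 - 0.3P = -190 + 6P gives P* = 106, x* = 446.
With the rebate, buyers effectively pay Pb = Ps − 63, where Ps is the price sellers receive.
Demand in terms of Ps becomes xd = 477.8 − 0.3(Ps − 63) = 496.7 - 0.3Ps. Setting this equal to supply: 496.7 - 0.3Ps = -190 + 6Ps, so Ps = 109.
Buyers pay Pb = 109 − 63 = 46; x' = -190 + 6·109 = 464.
Government outlay = subsidy × quantity = 63 × 464 = 29232.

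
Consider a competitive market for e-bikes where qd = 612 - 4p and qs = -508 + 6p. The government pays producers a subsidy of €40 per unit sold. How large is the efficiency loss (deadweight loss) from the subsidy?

Deadweight loss = €1920

Pre-subsidy: 612 - 4p = -508 + 6p gives p* = 112, q* = 164.
With the subsidy, sellers receive ps = pb + 40 for each unit, where pb is the price buyers pay.
Supply in terms of pb becomes qs = -508 + 6(pb + 40) = -268 + 6pb. Setting this equal to demand: 612 - 4pb = -268 + 6pb, so pb = 88.
Sellers receive ps = 88 + 40 = 128; q' = 612 − 4·88 = 260.
The subsidy expands output by 260 − 164 = 96 past the efficient level; on those units the gap between marginal cost and willingness to pay runs from 0 up to 40.
DWL = ½ × 40 × 96 = 1920.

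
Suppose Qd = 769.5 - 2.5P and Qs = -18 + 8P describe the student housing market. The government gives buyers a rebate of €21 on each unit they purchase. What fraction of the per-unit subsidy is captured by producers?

Pre-subsidy: 769.5 - 2.5P = -18 + 8P gives P* = 75, Q* = 582.
With the rebate, buyers effectively pay Pb = Ps − 21, where Ps is the price sellers receive.
Demand in terms of Ps becomes Qd = 769.5 − 2.5(Ps − 21) = 822 - 2.5Ps. Setting this equal to supply: 822 - 2.5Ps = -18 + 8Ps, so Ps = 80.
Buyers pay Pb = 80 − 21 = 59; Q' = -18 + 8·80 = 622.
Buyers' price falls by P* − Pb = 75 − 59 = 16; sellers' price rises by Ps − P* = 80 − 75 = 5.
So producers capture 5/21 = 5/21 of each unit of subsidy.

Producer share = 5/21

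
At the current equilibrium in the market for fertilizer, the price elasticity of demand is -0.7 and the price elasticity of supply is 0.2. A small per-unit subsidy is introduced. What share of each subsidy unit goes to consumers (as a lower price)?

Consumer share = 2/9

For a small subsidy around the equilibrium, the benefit split depends on the relative slopes, which at a point are proportional to the elasticities.
Buyer share = εs/(εs + |εd|) = 0.2/(0.2 + 0.7) = 2/9; seller share = |εd|/(εs + |εd|) = 7/9.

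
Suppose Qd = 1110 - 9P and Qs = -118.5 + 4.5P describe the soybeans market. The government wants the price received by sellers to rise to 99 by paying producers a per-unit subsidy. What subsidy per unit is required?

At a seller price of 99, quantity supplied is -118.5 + 4.5·99 = 327.
Buyers absorb 327 only when they pay Pb with 1110 − 9·Pb = 327, i.e. Pb = 87.
s = Ps − Pb = 99 − 87 = 12.

Required subsidy s = 12 per unit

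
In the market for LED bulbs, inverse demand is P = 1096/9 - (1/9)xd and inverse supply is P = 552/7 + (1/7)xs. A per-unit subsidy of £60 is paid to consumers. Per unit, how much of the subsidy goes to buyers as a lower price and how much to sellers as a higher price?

Pre-subsidy: 1096/9 - (1/9)x = 552/7 + (1/7)x gives x* = 169 and P* = 103.
With the rebate, buyers effectively pay Pb = Ps − 60, where Ps is the price sellers receive.
On the curves, Pb = 1096/9 - (1/9)x and Ps = 552/7 + (1/7)x; the wedge Ps − Pb = 60 gives 552/7 + (1/7)x − (1096/9 - (1/9)x) = 60, so x' = 405.25.
Then Pb = 1096/9 − (1/9)·405.25 = 76.75 and Ps = 552/7 + (1/7)·405.25 = 136.75.
Buyers' price falls by P* − Pb = 103 − 76.75 = 26.25; sellers' price rises by Ps − P* = 136.75 − 103 = 33.75.

Buyers gain £26.25 per unit; sellers gain £33.75 per unit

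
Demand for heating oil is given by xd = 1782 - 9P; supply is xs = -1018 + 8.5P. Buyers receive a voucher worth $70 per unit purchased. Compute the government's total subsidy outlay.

Government cost = $45360

Pre-subsidy: 1782 - 9P = -1018 + 8.5P gives P* = 160, x* = 342.
With the rebate, buyers effectively pay Pb = Ps − 70, where Ps is the price sellers receive.
Demand in terms of Ps becomes xd = 1782 − 9(Ps − 70) = 2412 - 9Ps. Setting this equal to supply: 2412 - 9Ps = -1018 + 8.5Ps, so Ps = 196.
Buyers pay Pb = 196 − 70 = 126; x' = -1018 + 8.5·196 = 648.
Government outlay = subsidy × quantity = 70 × 648 = 45360.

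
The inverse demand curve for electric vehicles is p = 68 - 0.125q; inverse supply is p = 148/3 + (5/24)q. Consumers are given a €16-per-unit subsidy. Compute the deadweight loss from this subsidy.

Pre-subsidy: 68 - 0.125q = 148/3 + (5/24)q gives q* = 56 and p* = 61.
With the rebate, buyers effectively pay pb = ps − 16, where ps is the price sellers receive.
On the curves, pb = 68 - 0.125q and ps = 148/3 + (5/24)q; the wedge ps − pb = 16 gives 148/3 + (5/24)q − (68 - 0.125q) = 16, so q' = 104.
Then pb = 68 − 0.125·104 = 55 and ps = 148/3 + (5/24)·104 = 71.
The subsidy expands output by 104 − 56 = 48 past the efficient level; on those units the gap between marginal cost and willingness to pay runs from 0 up to 16.
DWL = ½ × 16 × 48 = 384.

Deadweight loss = €384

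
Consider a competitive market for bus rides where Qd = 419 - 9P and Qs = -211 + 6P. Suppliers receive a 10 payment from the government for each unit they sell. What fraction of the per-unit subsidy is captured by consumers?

Consumer share = 0.4

Pre-subsidy: 419 - 9P = -211 + 6P gives P* = 42, Q* = 41.
With the subsidy, sellers receive Ps = Pb + 10 for each unit, where Pb is the price buyers pay.
Supply in terms of Pb becomes Qs = -211 + 6(Pb + 10) = -151 + 6Pb. Setting this equal to demand: 419 - 9Pb = -151 + 6Pb, so Pb = 38.
Sellers receive Ps = 38 + 10 = 48; Q' = 419 − 9·38 = 77.
Buyers' price falls by P* − Pb = 42 − 38 = 4; sellers' price rises by Ps − P* = 48 − 42 = 6.
So consumers capture 4/10 = 0.4 of each unit of subsidy.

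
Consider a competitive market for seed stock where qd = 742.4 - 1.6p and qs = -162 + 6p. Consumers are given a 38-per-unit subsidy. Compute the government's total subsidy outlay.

Pre-subsidy: 742.4 - 1.6p = -162 + 6p gives p* = 119, q* = 552.
With the rebate, buyers effectively pay pb = ps − 38, where ps is the price sellers receive.
Demand in terms of ps becomes qd = 742.4 − 1.6(ps − 38) = 803.2 - 1.6ps. Setting this equal to supply: 803.2 - 1.6ps = -162 + 6ps, so ps = 127.
Buyers pay pb = 127 − 38 = 89; q' = -162 + 6·127 = 600.
Government outlay = subsidy × quantity = 38 × 600 = 22800.

Government cost = 22800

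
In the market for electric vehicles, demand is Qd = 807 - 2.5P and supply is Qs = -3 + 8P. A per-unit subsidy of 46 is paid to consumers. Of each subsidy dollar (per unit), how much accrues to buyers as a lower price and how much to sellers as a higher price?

Buyers gain 736/21 per unit; sellers gain 230/21 per unit

Pre-subsidy: 807 - 2.5P = -3 + 8P gives P* = 540/7, Q* = 4299/7.
With the rebate, buyers effectively pay Pb = Ps − 46, where Ps is the price sellers receive.
Demand in terms of Ps becomes Qd = 807 − 2.5(Ps − 46) = 922 - 2.5Ps. Setting this equal to supply: 922 - 2.5Ps = -3 + 8Ps, so Ps = 1850/21.
Buyers pay Pb = 1850/21 − 46 = 884/21; Q' = -3 + 8·(1850/21) = 14737/21.
Buyers' price falls by P* − Pb = 540/7 − 884/21 = 736/21; sellers' price rises by Ps − P* = 1850/21 − 540/7 = 230/21.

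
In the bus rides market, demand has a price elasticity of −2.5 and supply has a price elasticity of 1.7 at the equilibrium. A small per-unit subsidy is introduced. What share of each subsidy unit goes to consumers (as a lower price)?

Consumer share = 17/42

For a small subsidy around the equilibrium, the benefit split depends on the relative slopes, which at a point are proportional to the elasticities.
Buyer share = εs/(εs + |εd|) = 1.7/(1.7 + 2.5) = 17/42; seller share = |εd|/(εs + |εd|) = 25/42.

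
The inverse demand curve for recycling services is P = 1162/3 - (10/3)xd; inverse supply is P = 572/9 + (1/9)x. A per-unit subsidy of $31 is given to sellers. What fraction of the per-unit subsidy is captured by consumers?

Consumer share = 30/31

Pre-subsidy: 1162/3 - (10/3)x = 572/9 + (1/9)x gives x* = 94 and P* = 74.
With the subsidy, sellers receive Ps = Pb + 31 for each unit, where Pb is the price buyers pay.
On the curves, Pb = 1162/3 - (10/3)x and Ps = 572/9 + (1/9)x; the wedge Ps − Pb = 31 gives 572/9 + (1/9)x − (1162/3 - (10/3)x) = 31, so x' = 103.
Then Pb = 1162/3 − (10/3)·103 = 44 and Ps = 572/9 + (1/9)·103 = 75.
Buyers' price falls by P* − Pb = 74 − 44 = 30; sellers' price rises by Ps − P* = 75 − 74 = 1.
So consumers capture 30/31 = 30/31 of each unit of subsidy.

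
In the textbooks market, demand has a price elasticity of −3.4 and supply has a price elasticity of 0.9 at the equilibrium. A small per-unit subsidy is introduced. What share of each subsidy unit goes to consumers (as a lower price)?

For a small subsidy around the equilibrium, the benefit split depends on the relative slopes, which at a point are proportional to the elasticities.
Buyer share = εs/(εs + |εd|) = 0.9/(0.9 + 3.4) = 9/43; seller share = |εd|/(εs + |εd|) = 34/43.

Consumer share = 9/43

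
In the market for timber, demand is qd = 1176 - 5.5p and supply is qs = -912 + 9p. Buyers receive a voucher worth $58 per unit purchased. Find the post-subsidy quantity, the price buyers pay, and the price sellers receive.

Pre-subsidy: 1176 - 5.5p = -912 + 9p gives p* = 144, q* = 384.
With the rebate, buyers effectively pay pb = ps − 58, where ps is the price sellers receive.
Demand in terms of ps becomes qd = 1176 − 5.5(ps − 58) = 1495 - 5.5ps. Setting this equal to supply: 1495 - 5.5ps = -912 + 9ps, so ps = 166.
Buyers pay pb = 166 − 58 = 108; q' = -912 + 9·166 = 582.

q' = 582; buyers pay $108; sellers receive $166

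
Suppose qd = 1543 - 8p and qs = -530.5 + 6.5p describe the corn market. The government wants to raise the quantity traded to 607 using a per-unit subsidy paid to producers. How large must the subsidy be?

At q = 607, invert demand for the buyer price: pb = (1543 − 607)/8 = 117; invert supply for the seller price: ps = (607 − (-530.5))/6.5 = 175.
The subsidy must fill the gap: s = ps − pb = 175 − 117 = 58.

Required subsidy s = 58 per unit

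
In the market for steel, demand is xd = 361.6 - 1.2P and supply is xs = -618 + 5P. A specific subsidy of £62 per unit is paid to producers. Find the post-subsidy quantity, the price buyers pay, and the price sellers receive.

x' = 232; buyers pay £108; sellers receive £170

Pre-subsidy: 361.6 - 1.2P = -618 + 5P gives P* = 158, x* = 172.
With the subsidy, sellers receive Ps = Pb + 62 for each unit, where Pb is the price buyers pay.
Supply in terms of Pb becomes xs = -618 + 5(Pb + 62) = -308 + 5Pb. Setting this equal to demand: 361.6 - 1.2Pb = -308 + 5Pb, so Pb = 108.
Sellers receive Ps = 108 + 62 = 170; x' = 361.6 − 1.2·108 = 232.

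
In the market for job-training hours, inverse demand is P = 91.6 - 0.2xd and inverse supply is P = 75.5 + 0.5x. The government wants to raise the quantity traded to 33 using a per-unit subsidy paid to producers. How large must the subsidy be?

Required subsidy s = 7 per unit

At x = 33, from the demand curve buyers pay Pb = 91.6 − 0.2·33 = 85; from the supply curve sellers need Ps = 75.5 + 0.5·33 = 92.
The subsidy must fill the gap: s = Ps − Pb = 92 − 85 = 7.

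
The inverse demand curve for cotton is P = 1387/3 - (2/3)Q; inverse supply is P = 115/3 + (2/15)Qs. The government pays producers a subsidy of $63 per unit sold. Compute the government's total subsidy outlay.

Government cost = $38351.25

Pre-subsidy: 1387/3 - (2/3)Q = 115/3 + (2/15)Q gives Q* = 530 and P* = 109.
With the subsidy, sellers receive Ps = Pb + 63 for each unit, where Pb is the price buyers pay.
On the curves, Pb = 1387/3 - (2/3)Q and Ps = 115/3 + (2/15)Q; the wedge Ps − Pb = 63 gives 115/3 + (2/15)Q − (1387/3 - (2/3)Q) = 63, so Q' = 608.75.
Then Pb = 1387/3 − (2/3)·608.75 = 56.5 and Ps = 115/3 + (2/15)·608.75 = 119.5.
Government outlay = subsidy × quantity = 63 × 608.75 = 38351.25.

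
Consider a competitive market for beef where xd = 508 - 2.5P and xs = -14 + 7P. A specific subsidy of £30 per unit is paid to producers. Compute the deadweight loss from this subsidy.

Pre-subsidy: 508 - 2.5P = -14 + 7P gives P* = 1044/19, x* = 7042/19.
With the subsidy, sellers receive Ps = Pb + 30 for each unit, where Pb is the price buyers pay.
Supply in terms of Pb becomes xs = -14 + 7(Pb + 30) = 196 + 7Pb. Setting this equal to demand: 508 - 2.5Pb = 196 + 7Pb, so Pb = 624/19.
Sellers receive Ps = 624/19 + 30 = 1194/19; x' = 508 − 2.5·(624/19) = 8092/19.
The subsidy expands output by 8092/19 − 7042/19 = 1050/19 past the efficient level; on those units the gap between marginal cost and willingness to pay runs from 0 up to 30.
DWL = ½ × 30 × 1050/19 = 15750/19.

Deadweight loss = 15750/19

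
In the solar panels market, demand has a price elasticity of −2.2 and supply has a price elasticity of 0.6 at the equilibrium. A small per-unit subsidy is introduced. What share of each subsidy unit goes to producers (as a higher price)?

Producer share = 11/14

For a small subsidy around the equilibrium, the benefit split depends on the relative slopes, which at a point are proportional to the elasticities.
Buyer share = εs/(εs + |εd|) = 0.6/(0.6 + 2.2) = 3/14; seller share = |εd|/(εs + |εd|) = 11/14.
So producers capture 11/14 of the subsidy.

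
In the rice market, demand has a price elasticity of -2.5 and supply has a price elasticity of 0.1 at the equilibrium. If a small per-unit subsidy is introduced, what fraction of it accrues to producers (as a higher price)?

Producer share = 25/26

For a small subsidy around the equilibrium, the benefit split depends on the relative slopes, which at a point are proportional to the elasticities.
Buyer share = εs/(εs + |εd|) = 0.1/(0.1 + 2.5) = 1/26; seller share = |εd|/(εs + |εd|) = 25/26.
So producers capture 25/26 of the subsidy.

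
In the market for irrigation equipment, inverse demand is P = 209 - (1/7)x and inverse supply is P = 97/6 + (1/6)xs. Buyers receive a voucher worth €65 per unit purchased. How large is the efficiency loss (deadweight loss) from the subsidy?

Deadweight loss = €6825

Pre-subsidy: 209 - (1/7)x = 97/6 + (1/6)x gives x* = 623 and P* = 120.
With the rebate, buyers effectively pay Pb = Ps − 65, where Ps is the price sellers receive.
On the curves, Pb = 209 - (1/7)x and Ps = 97/6 + (1/6)x; the wedge Ps − Pb = 65 gives 97/6 + (1/6)x − (209 - (1/7)x) = 65, so x' = 833.
Then Pb = 209 − (1/7)·833 = 90 and Ps = 97/6 + (1/6)·833 = 155.
The subsidy expands output by 833 − 623 = 210 past the efficient level; on those units the gap between marginal cost and willingness to pay runs from 0 up to 65.
DWL = ½ × 65 × 210 = 6825.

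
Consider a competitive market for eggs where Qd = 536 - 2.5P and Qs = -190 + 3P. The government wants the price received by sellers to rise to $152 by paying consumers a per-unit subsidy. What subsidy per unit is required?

Required subsidy s = $44 per unit

At a seller price of 152, quantity supplied is -190 + 3·152 = 266.
Buyers absorb 266 only when they pay Pb with 536 − 2.5·Pb = 266, i.e. Pb = 108.
s = Ps − Pb = 152 − 108 = 44.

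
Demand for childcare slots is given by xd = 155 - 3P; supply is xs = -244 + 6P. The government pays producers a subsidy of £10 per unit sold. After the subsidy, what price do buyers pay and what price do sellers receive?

Pre-subsidy: 155 - 3P = -244 + 6P gives P* = 133/3, x* = 22.
With the subsidy, sellers receive Ps = Pb + 10 for each unit, where Pb is the price buyers pay.
Supply in terms of Pb becomes xs = -244 + 6(Pb + 10) = -184 + 6Pb. Setting this equal to demand: 155 - 3Pb = -184 + 6Pb, so Pb = 113/3.
Sellers receive Ps = 113/3 + 10 = 143/3; x' = 155 − 3·(113/3) = 42.

Buyers pay 113/3; sellers receive 143/3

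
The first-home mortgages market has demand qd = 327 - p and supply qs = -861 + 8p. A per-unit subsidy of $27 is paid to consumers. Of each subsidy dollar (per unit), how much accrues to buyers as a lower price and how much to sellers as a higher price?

Buyers gain $24 per unit; sellers gain $3 per unit

Pre-subsidy: 327 - p = -861 + 8p gives p* = 132, q* = 195.
With the rebate, buyers effectively pay pb = ps − 27, where ps is the price sellers receive.
Demand in terms of ps becomes qd = 327 − 1(ps − 27) = 354 - ps. Setting this equal to supply: 354 - ps = -861 + 8ps, so ps = 135.
Buyers pay pb = 135 − 27 = 108; q' = -861 + 8·135 = 219.
Buyers' price falls by p* − pb = 132 − 108 = 24; sellers' price rises by ps − p* = 135 − 132 = 3.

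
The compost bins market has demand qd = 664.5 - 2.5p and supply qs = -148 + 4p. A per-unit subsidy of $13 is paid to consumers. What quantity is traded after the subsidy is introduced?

Pre-subsidy: 664.5 - 2.5p = -148 + 4p gives p* = 125, q* = 352.
With the rebate, buyers effectively pay pb = ps − 13, where ps is the price sellers receive.
Demand in terms of ps becomes qd = 664.5 − 2.5(ps − 13) = 697 - 2.5ps. Setting this equal to supply: 697 - 2.5ps = -148 + 4ps, so ps = 130.
Buyers pay pb = 130 − 13 = 117; q' = -148 + 4·130 = 372.

q' = 372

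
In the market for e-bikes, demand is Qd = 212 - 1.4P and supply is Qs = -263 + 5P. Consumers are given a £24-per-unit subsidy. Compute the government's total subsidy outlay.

Pre-subsidy: 212 - 1.4P = -263 + 5P gives P* = 74.21875, Q* = 108.09375.
With the rebate, buyers effectively pay Pb = Ps − 24, where Ps is the price sellers receive.
Demand in terms of Ps becomes Qd = 212 − 1.4(Ps − 24) = 245.6 - 1.4Ps. Setting this equal to supply: 245.6 - 1.4Ps = -263 + 5Ps, so Ps = 79.46875.
Buyers pay Pb = 79.46875 − 24 = 55.46875; Q' = -263 + 5·79.46875 = 134.34375.
Government outlay = subsidy × quantity = 24 × 134.34375 = 3224.25.

Government cost = £3224.25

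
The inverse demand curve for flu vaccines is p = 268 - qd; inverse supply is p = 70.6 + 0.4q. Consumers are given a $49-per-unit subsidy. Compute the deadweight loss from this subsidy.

Pre-subsidy: 268 - q = 70.6 + 0.4q gives q* = 141 and p* = 127.
With the rebate, buyers effectively pay pb = ps − 49, where ps is the price sellers receive.
On the curves, pb = 268 - q and ps = 70.6 + 0.4q; the wedge ps − pb = 49 gives 70.6 + 0.4q − (268 - q) = 49, so q' = 176.
Then pb = 268 − 1·176 = 92 and ps = 70.6 + 0.4·176 = 141.
The subsidy expands output by 176 − 141 = 35 past the efficient level; on those units the gap between marginal cost and willingness to pay runs from 0 up to 49.
DWL = ½ × 49 × 35 = 857.5.

Deadweight loss = $857.5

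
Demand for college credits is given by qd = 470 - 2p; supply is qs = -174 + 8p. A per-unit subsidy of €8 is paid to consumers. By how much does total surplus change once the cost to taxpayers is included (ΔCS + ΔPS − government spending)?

Pre-subsidy: 470 - 2p = -174 + 8p gives p* = 64.4, q* = 341.2.
With the rebate, buyers effectively pay pb = ps − 8, where ps is the price sellers receive.
Demand in terms of ps becomes qd = 470 − 2(ps − 8) = 486 - 2ps. Setting this equal to supply: 486 - 2ps = -174 + 8ps, so ps = 66.
Buyers pay pb = 66 − 8 = 58; q' = -174 + 8·66 = 354.
ΔCS = ½(341.2 + 354)(64.4 − 58) = 2224.64; ΔPS = ½(341.2 + 354)(66 − 64.4) = 556.16.
Government spending = 8 × 354 = 2832.
Net change = 2224.64 + 556.16 − 2832 = -51.2. The loss equals the DWL triangle ½·8·12.8.

Net change in total surplus = -€51.2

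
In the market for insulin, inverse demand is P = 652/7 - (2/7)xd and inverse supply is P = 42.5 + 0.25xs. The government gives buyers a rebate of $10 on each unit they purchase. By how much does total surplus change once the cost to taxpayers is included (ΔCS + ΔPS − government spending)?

Net change in total surplus = -280/3

Pre-subsidy: 652/7 - (2/7)x = 42.5 + 0.25x gives x* = 1418/15 and P* = 992/15.
With the rebate, buyers effectively pay Pb = Ps − 10, where Ps is the price sellers receive.
On the curves, Pb = 652/7 - (2/7)x and Ps = 42.5 + 0.25x; the wedge Ps − Pb = 10 gives 42.5 + 0.25x − (652/7 - (2/7)x) = 10, so x' = 113.2.
Then Pb = 652/7 − (2/7)·113.2 = 60.8 and Ps = 42.5 + 0.25·113.2 = 70.8.
ΔCS = ½(1418/15 + 113.2)(992/15 − 60.8) = 24928/45; ΔPS = ½(1418/15 + 113.2)(70.8 − 992/15) = 21812/45.
Government spending = 10 × 113.2 = 1132.
Net change = 24928/45 + 21812/45 − 1132 = -280/3. The loss equals the DWL triangle ½·10·56/3.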